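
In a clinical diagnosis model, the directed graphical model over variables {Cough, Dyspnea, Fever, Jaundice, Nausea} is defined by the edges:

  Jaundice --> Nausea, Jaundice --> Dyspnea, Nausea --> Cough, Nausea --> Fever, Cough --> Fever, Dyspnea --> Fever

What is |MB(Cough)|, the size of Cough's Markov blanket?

Cough has child Fever.
Parents of Cough: Nausea.
For each child, the remaining parents (spouses of Cough):
  Fever's other parents are Dyspnea, Nausea.
MB(Cough) = {Dyspnea, Fever, Nausea}, which has 3 nodes.

3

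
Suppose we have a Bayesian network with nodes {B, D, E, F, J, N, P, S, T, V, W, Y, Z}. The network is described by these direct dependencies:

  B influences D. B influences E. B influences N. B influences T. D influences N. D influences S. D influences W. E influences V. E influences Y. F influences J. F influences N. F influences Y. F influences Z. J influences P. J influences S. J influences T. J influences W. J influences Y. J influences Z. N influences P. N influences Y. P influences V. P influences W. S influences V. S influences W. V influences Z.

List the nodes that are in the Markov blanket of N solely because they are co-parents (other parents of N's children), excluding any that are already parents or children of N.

Children of N: P, Y.
  parents(P) \ {N} = {J}.
  Y also has parents E, F, J.
Excluding nodes already adjacent to N (B, D, F, P, Y), the co-parent-only contribution is {E, J}.

{E, J}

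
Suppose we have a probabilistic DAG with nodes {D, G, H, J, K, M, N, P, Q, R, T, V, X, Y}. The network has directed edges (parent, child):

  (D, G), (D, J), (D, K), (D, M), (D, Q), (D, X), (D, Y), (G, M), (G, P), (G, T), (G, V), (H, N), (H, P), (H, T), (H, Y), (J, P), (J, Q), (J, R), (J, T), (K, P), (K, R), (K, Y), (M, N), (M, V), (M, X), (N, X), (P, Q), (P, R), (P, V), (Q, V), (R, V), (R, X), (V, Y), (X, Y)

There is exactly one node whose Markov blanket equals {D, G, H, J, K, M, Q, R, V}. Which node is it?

P

The target node must have every member of {D, G, H, J, K, M, Q, R, V} as a parent, child, or co-parent, and no others.
Parents of P: G, H, J, K; children: Q, R, V; co-parents: D, G, J, K, M, Q, R.
These exactly cover the given set, so the node is P.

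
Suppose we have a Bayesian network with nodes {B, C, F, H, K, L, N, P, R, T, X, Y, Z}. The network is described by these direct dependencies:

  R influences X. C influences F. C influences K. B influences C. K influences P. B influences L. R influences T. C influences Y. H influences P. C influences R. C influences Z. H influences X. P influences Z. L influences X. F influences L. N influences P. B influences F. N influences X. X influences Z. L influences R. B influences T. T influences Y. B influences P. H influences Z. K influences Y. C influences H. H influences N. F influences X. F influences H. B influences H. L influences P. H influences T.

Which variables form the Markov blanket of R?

By definition, MB(R) is built from R's parents, R's children, and the co-parents of R.
Parents of R: C, L.
R has children T, X.
Other parents of R's children:
  T also has parents B, H.
  X's other parents are F, H, L, N.
Union: {C, L} ∪ {T, X} ∪ {B, F, H, L, N} = {B, C, F, H, L, N, T, X}.

{B, C, F, H, L, N, T, X}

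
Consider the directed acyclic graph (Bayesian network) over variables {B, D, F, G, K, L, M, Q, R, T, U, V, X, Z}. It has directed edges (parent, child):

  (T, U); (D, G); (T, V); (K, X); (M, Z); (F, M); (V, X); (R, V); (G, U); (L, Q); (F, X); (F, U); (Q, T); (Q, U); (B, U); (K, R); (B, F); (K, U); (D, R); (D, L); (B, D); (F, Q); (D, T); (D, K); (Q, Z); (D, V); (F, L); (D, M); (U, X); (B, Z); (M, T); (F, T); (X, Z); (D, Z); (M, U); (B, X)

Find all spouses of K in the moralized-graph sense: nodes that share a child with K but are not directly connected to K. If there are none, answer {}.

Children of K: R, U, X.
  R also has parent D.
  U's other parents are B, F, G, M, Q, T.
  X also has parents B, F, U, V.
Excluding nodes already adjacent to K (D, R, U, X), the co-parent-only contribution is {B, F, G, M, Q, T, V}.

{B, F, G, M, Q, T, V}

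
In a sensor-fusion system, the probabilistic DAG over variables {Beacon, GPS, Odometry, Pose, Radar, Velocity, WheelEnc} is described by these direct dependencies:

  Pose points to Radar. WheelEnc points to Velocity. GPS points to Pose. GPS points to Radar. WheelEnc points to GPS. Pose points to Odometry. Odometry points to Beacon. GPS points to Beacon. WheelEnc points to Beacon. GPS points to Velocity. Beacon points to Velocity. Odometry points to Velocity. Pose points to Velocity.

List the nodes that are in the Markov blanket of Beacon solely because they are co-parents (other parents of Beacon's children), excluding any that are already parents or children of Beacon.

Children of Beacon: Velocity.
  Velocity: GPS, Odometry, Pose, WheelEnc
Excluding nodes already adjacent to Beacon (GPS, Odometry, Velocity, WheelEnc), the co-parent-only contribution is {Pose}.

{Pose}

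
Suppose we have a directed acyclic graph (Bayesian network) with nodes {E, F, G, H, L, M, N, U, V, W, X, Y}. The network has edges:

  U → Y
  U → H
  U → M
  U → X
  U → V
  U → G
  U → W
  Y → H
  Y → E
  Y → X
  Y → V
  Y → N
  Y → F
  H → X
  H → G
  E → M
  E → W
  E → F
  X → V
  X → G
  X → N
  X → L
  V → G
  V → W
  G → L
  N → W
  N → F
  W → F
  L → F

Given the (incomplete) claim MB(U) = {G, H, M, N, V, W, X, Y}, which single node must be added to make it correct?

The Markov blanket of a node is its parents, its children, and the other parents of its children.
U has no parents.
U's children: G, H, M, V, W, X, Y.
Other parents of U's children:
  Y has no other parent.
  H also has parent Y.
  M also has parent E.
  X also has parents H, Y.
  parents(V) \ {U} = {X, Y}.
  G also has parents H, V, X.
  W also has parents E, N, V.
MB(U) = {E, G, H, M, N, V, W, X, Y}.
Comparing with the claimed set, E is missing.

E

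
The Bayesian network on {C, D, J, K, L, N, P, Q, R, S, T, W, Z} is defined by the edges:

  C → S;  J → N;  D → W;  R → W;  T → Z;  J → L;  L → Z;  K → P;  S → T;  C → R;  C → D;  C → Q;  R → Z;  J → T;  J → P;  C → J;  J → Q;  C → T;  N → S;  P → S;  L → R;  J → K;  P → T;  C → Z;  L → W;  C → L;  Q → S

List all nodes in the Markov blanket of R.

{C, D, L, T, W, Z}

The Markov blanket of a node is its parents, its children, and the other parents of its children.
Ch(R) = {W, Z}.
Parents of R: C, L.
Other parents of R's children:
  W: D, L
  Z: C, L, T
Taking the union gives {C, D, L, T, W, Z}.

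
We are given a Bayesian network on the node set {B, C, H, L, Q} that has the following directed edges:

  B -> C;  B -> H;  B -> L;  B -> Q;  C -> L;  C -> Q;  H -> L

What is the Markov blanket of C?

By definition, MB(C) is built from C's parents, C's children, and the co-parents of C.
C's children: L, Q.
C has parent B.
Other parents of C's children:
  L's other parents are B, H.
  Q's other parent is B.
MB(C) = {B, H, L, Q}.

{B, H, L, Q}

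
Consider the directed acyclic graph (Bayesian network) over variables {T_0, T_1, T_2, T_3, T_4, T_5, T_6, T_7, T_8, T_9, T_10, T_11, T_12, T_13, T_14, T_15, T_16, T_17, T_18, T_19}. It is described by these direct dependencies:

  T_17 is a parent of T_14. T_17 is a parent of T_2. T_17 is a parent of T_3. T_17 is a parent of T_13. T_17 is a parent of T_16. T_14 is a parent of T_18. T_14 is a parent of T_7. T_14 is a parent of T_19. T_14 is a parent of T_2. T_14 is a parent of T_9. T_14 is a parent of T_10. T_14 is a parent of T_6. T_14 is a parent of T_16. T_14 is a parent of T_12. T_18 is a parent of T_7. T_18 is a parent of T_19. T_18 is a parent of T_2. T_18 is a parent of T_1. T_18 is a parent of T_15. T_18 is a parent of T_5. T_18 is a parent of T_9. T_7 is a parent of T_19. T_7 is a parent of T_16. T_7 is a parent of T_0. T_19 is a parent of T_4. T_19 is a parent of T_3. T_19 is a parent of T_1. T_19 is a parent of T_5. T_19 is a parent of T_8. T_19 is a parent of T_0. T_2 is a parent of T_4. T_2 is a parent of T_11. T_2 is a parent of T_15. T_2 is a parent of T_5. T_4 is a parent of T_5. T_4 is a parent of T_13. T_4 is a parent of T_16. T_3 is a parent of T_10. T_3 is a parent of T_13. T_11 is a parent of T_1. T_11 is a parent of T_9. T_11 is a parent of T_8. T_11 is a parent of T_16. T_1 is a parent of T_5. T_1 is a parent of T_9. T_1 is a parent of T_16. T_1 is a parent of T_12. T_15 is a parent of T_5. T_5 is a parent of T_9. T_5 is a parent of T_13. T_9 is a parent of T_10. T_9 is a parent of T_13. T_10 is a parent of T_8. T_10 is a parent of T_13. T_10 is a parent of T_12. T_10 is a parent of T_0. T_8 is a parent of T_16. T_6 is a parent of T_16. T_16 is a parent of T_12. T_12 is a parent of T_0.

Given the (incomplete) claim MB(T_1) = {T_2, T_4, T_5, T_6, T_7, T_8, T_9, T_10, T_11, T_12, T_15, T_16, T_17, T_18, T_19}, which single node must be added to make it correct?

T_14

By definition, MB(T_1) is built from T_1's parents, T_1's children, and the co-parents of T_1.
Pa(T_1) = {T_11, T_18, T_19}.
T_1 has children T_5, T_9, T_12, T_16.
For each child, the remaining parents (spouses of T_1):
  T_5 also has parents T_2, T_4, T_15, T_18, T_19.
  T_9's other parents are T_5, T_11, T_14, T_18.
  parents(T_16) \ {T_1} = {T_4, T_6, T_7, T_8, T_11, T_14, T_17}.
  T_12 also has parents T_10, T_14, T_16.
MB(T_1) = {T_2, T_4, T_5, T_6, T_7, T_8, T_9, T_10, T_11, T_12, T_14, T_15, T_16, T_17, T_18, T_19}.
Comparing with the claimed set, T_14 is missing.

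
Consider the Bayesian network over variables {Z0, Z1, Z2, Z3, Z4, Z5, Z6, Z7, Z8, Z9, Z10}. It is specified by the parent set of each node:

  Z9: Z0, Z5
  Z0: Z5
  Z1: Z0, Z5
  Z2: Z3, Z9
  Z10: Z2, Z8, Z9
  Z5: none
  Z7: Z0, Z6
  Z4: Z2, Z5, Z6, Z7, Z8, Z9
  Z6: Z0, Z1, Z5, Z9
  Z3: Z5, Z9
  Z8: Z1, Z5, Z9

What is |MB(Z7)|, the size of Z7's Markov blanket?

7

A node's Markov blanket = Pa ∪ Ch ∪ (parents of Ch other than the node itself).
Ch(Z7) = {Z4}.
Z7 has parents Z0, Z6.
Other parents of Z7's children:
  parents(Z4) \ {Z7} = {Z2, Z5, Z6, Z8, Z9}.
MB(Z7) = {Z0, Z2, Z4, Z5, Z6, Z8, Z9}, which has 7 nodes.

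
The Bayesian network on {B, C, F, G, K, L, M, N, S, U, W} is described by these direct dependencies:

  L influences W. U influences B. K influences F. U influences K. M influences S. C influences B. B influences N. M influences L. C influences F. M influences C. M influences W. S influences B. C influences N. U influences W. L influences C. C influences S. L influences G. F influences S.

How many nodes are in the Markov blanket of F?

4

The Markov blanket of a node is its parents, its children, and the other parents of its children.
F's parents: C, K.
Ch(F) = {S}.
Co-parents of F (other parents of its children):
  parents(S) \ {F} = {C, M}.
MB(F) = {C, K, M, S}, which has 4 nodes.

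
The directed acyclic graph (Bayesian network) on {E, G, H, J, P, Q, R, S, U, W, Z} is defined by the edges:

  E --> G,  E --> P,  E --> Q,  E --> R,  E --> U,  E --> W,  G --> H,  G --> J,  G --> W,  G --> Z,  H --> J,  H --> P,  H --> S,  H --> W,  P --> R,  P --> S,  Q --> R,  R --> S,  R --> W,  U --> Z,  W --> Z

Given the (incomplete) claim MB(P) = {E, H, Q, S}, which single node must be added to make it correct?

Pa(P) = {E, H}.
Ch(P) = {R, S}.
Other parents of P's children:
  R also has parents E, Q.
  parents(S) \ {P} = {H, R}.
MB(P) = {E, H, Q, R, S}.
Comparing with the claimed set, R is missing.

R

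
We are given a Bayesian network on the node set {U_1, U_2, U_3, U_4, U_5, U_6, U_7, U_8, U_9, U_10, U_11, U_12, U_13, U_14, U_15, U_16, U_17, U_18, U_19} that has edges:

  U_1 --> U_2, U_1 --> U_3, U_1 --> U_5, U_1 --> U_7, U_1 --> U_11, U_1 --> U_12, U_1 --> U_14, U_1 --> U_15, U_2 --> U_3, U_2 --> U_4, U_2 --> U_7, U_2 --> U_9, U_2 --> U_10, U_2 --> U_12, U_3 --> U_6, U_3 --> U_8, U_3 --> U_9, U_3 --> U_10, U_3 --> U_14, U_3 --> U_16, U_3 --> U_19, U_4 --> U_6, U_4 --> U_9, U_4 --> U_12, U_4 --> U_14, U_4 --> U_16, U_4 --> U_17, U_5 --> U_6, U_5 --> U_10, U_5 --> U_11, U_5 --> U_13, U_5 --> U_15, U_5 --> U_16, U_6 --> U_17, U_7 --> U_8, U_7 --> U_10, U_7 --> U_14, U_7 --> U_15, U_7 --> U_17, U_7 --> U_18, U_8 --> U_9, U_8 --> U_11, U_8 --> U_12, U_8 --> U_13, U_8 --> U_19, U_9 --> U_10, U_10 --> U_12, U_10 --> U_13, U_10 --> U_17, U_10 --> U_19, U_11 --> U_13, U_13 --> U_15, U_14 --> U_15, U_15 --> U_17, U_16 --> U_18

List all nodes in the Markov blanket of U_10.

{U_1, U_2, U_3, U_4, U_5, U_6, U_7, U_8, U_9, U_11, U_12, U_13, U_15, U_17, U_19}

A node's Markov blanket = Pa ∪ Ch ∪ (parents of Ch other than the node itself).
Pa(U_10) = {U_2, U_3, U_5, U_7, U_9}.
U_10's children: U_12, U_13, U_17, U_19.
Co-parents of U_10 (other parents of its children):
  U_12: U_1, U_2, U_4, U_8
  U_13: U_5, U_8, U_11
  U_17: U_4, U_6, U_7, U_15
  U_19: U_3, U_8
So the Markov blanket of U_10 is {U_1, U_2, U_3, U_4, U_5, U_6, U_7, U_8, U_9, U_11, U_12, U_13, U_15, U_17, U_19}.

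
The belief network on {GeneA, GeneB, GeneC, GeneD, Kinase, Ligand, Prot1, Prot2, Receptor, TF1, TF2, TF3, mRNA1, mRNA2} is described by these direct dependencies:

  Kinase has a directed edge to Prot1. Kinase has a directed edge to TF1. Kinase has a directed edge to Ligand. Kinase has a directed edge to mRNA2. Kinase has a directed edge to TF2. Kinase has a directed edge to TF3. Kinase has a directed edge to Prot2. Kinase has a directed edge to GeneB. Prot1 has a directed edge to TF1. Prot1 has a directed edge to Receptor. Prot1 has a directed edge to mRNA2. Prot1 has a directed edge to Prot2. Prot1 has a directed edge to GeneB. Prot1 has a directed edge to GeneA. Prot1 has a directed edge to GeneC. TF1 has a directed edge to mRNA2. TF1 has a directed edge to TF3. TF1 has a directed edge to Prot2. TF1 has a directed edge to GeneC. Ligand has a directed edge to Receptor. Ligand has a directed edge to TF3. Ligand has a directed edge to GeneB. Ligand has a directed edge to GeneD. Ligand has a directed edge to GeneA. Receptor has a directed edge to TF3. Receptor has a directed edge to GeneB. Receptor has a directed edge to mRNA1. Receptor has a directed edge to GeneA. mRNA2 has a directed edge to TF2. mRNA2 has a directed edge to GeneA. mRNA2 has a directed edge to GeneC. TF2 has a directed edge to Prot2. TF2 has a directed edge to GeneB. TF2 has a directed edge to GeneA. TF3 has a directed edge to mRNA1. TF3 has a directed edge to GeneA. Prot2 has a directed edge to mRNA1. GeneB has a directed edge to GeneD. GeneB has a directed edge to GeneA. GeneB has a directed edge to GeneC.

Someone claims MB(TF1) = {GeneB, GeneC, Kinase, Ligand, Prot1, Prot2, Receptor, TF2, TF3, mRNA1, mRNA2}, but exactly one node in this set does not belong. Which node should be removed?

By definition, MB(TF1) is built from TF1's parents, TF1's children, and the co-parents of TF1.
TF1 has children GeneC, Prot2, TF3, mRNA2.
Parents of TF1: Kinase, Prot1.
Parents of each child, excluding TF1:
  mRNA2: Kinase, Prot1
  TF3: Kinase, Ligand, Receptor
  Prot2: Kinase, Prot1, TF2
  GeneC: GeneB, Prot1, mRNA2
MB(TF1) = {GeneB, GeneC, Kinase, Ligand, Prot1, Prot2, Receptor, TF2, TF3, mRNA2}.
mRNA1 is neither a parent, child, nor co-parent of TF1, so it does not belong.

mRNA1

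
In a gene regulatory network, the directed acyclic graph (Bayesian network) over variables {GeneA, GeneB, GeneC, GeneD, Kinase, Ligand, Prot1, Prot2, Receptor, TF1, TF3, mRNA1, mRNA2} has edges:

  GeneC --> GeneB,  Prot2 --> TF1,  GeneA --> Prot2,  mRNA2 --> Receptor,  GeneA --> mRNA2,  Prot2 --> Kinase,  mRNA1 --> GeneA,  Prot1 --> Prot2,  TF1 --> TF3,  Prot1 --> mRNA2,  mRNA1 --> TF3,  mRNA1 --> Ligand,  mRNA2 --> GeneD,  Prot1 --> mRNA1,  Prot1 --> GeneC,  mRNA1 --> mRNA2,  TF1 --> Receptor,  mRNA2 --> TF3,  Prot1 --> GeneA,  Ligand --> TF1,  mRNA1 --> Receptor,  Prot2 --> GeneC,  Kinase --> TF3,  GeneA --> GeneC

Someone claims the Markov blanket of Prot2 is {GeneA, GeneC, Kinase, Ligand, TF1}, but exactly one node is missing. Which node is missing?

Prot2 has parents GeneA, Prot1.
Prot2's children: GeneC, Kinase, TF1.
For each child, the remaining parents (spouses of Prot2):
  Kinase: no additional parents.
  TF1's other parent is Ligand.
  GeneC also has parents GeneA, Prot1.
MB(Prot2) = {GeneA, GeneC, Kinase, Ligand, Prot1, TF1}.
Comparing with the claimed set, Prot1 is missing.

Prot1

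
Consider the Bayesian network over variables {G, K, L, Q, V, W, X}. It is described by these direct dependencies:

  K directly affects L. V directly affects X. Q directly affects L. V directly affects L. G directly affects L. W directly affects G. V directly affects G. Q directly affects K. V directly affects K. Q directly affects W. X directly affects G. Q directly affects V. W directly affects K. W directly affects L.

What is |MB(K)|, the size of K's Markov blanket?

5

A node's Markov blanket = Pa ∪ Ch ∪ (parents of Ch other than the node itself).
K has child L.
Parents of K: Q, V, W.
Other parents of K's children:
  L: G, Q, V, W
MB(K) = {G, L, Q, V, W}, which has 5 nodes.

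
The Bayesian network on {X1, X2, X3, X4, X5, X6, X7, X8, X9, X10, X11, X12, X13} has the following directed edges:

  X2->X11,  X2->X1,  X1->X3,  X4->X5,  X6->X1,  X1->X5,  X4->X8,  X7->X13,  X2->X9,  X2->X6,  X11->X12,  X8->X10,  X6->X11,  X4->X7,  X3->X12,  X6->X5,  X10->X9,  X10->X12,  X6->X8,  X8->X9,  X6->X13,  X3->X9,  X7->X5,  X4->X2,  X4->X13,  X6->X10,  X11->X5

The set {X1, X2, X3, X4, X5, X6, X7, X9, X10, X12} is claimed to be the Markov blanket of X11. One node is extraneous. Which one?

X9

The Markov blanket of a node is its parents, its children, and the other parents of its children.
X11's parents: X2, X6.
X11's children: X5, X12.
Other parents of X11's children:
  X5's other parents are X1, X4, X6, X7.
  X12's other parents are X3, X10.
MB(X11) = {X1, X2, X3, X4, X5, X6, X7, X10, X12}.
X9 is neither a parent, child, nor co-parent of X11, so it does not belong.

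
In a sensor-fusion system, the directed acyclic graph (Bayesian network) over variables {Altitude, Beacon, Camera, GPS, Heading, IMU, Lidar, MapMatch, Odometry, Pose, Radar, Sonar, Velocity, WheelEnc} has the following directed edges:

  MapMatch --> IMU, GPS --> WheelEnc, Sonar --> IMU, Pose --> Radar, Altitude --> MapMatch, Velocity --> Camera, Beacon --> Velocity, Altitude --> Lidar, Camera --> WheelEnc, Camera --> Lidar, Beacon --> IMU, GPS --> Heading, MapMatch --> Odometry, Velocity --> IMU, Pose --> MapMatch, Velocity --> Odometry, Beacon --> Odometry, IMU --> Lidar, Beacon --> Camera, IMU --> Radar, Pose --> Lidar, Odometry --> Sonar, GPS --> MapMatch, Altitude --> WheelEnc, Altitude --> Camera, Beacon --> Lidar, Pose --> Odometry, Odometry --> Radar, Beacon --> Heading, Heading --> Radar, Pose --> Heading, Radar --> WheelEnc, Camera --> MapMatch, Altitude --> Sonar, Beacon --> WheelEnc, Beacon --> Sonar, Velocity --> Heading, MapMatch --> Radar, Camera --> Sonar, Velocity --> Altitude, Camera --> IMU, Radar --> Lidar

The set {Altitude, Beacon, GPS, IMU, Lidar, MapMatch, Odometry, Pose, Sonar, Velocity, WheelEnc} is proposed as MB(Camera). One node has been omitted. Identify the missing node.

Radar

Camera's parents: Altitude, Beacon, Velocity.
Children of Camera: IMU, Lidar, MapMatch, Sonar, WheelEnc.
Other parents of Camera's children:
  MapMatch's other parents are Altitude, GPS, Pose.
  Sonar's other parents are Altitude, Beacon, Odometry.
  IMU also has parents Beacon, MapMatch, Sonar, Velocity.
  WheelEnc also has parents Altitude, Beacon, GPS, Radar.
  Lidar also has parents Altitude, Beacon, IMU, Pose, Radar.
MB(Camera) = {Altitude, Beacon, GPS, IMU, Lidar, MapMatch, Odometry, Pose, Radar, Sonar, Velocity, WheelEnc}.
Comparing with the claimed set, Radar is missing.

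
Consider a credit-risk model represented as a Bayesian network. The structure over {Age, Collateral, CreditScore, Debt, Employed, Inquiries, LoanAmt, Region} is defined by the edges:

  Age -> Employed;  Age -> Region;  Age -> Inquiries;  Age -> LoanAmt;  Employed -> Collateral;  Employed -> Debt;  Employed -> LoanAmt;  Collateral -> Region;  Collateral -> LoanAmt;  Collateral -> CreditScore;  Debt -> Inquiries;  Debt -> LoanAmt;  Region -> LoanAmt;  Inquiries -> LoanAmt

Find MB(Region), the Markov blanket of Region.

A node's Markov blanket = Pa ∪ Ch ∪ (parents of Ch other than the node itself).
Ch(Region) = {LoanAmt}.
Parents of Region: Age, Collateral.
Other parents of Region's children:
  LoanAmt: Age, Collateral, Debt, Employed, Inquiries
Taking the union gives {Age, Collateral, Debt, Employed, Inquiries, LoanAmt}.

{Age, Collateral, Debt, Employed, Inquiries, LoanAmt}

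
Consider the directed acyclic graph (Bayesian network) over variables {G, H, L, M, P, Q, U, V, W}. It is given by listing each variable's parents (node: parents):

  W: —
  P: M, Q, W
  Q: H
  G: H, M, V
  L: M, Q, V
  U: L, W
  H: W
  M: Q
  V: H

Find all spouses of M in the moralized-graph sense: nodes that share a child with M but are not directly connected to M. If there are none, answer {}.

{H, V, W}

Children of M: G, L, P.
  L also has parents Q, V.
  parents(P) \ {M} = {Q, W}.
  G also has parents H, V.
Excluding nodes already adjacent to M (G, L, P, Q), the co-parent-only contribution is {H, V, W}.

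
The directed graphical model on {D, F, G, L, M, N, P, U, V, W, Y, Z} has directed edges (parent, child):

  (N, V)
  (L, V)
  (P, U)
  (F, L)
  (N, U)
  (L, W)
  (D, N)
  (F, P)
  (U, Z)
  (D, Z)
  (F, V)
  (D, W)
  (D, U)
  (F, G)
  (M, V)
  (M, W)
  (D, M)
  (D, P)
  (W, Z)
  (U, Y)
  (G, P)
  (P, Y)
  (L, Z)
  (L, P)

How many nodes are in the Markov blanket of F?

By definition, MB(F) is built from F's parents, F's children, and the co-parents of F.
F has no parents.
F has children G, L, P, V.
Parents of each child, excluding F:
  G: —
  L: —
  P: D, G, L
  V: L, M, N
MB(F) = {D, G, L, M, N, P, V}, which has 7 nodes.

7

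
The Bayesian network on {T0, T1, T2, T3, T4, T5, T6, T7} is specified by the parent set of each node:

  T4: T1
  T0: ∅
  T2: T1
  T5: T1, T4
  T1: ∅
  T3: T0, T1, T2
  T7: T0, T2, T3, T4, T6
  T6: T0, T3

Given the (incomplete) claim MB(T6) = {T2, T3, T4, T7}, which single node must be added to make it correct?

T0

T6's parents: T0, T3.
T6 has child T7.
Parents of each child, excluding T6:
  T7's other parents are T0, T2, T3, T4.
MB(T6) = {T0, T2, T3, T4, T7}.
Comparing with the claimed set, T0 is missing.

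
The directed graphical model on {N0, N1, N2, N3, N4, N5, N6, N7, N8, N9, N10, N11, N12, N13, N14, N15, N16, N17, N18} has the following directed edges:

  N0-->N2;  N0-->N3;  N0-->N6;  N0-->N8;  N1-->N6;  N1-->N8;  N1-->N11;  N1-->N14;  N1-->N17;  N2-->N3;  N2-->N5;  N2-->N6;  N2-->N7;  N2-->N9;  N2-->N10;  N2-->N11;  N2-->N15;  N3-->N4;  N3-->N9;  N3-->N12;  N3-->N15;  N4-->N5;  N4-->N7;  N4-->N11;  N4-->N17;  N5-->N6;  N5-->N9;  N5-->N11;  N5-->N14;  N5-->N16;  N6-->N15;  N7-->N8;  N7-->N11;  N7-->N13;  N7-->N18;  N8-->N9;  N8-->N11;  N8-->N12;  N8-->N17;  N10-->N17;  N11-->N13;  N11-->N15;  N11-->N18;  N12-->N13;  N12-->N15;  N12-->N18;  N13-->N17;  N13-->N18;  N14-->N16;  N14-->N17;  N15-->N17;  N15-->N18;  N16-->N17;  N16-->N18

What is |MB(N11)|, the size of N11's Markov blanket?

13

Recall MB(v) = parents ∪ children ∪ spouses, where spouses are the other parents of v's children.
Children of N11: N13, N15, N18.
Pa(N11) = {N1, N2, N4, N5, N7, N8}.
Other parents of N11's children:
  N13: N7, N12
  N15: N2, N3, N6, N12
  N18: N7, N12, N13, N15, N16
MB(N11) = {N1, N2, N3, N4, N5, N6, N7, N8, N12, N13, N15, N16, N18}, which has 13 nodes.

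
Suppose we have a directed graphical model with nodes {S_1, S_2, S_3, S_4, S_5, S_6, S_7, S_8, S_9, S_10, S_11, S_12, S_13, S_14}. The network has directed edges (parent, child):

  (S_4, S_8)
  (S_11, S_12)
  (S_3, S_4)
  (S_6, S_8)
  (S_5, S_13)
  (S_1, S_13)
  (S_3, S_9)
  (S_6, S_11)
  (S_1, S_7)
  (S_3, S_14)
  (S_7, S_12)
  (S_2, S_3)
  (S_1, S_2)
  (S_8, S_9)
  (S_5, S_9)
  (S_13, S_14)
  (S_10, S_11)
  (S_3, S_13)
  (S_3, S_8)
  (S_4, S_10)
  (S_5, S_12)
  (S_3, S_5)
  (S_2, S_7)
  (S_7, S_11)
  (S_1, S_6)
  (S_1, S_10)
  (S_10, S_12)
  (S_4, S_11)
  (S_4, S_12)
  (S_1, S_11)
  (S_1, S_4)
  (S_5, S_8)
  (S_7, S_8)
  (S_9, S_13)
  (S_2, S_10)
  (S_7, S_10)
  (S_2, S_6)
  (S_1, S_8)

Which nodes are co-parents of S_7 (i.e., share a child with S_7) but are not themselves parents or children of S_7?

{S_3, S_4, S_5, S_6}

Children of S_7: S_8, S_10, S_11, S_12.
  parents(S_8) \ {S_7} = {S_1, S_3, S_4, S_5, S_6}.
  S_10's other parents are S_1, S_2, S_4.
  S_11 also has parents S_1, S_4, S_6, S_10.
  S_12 also has parents S_4, S_5, S_10, S_11.
Excluding nodes already adjacent to S_7 (S_1, S_2, S_8, S_10, S_11, S_12), the co-parent-only contribution is {S_3, S_4, S_5, S_6}.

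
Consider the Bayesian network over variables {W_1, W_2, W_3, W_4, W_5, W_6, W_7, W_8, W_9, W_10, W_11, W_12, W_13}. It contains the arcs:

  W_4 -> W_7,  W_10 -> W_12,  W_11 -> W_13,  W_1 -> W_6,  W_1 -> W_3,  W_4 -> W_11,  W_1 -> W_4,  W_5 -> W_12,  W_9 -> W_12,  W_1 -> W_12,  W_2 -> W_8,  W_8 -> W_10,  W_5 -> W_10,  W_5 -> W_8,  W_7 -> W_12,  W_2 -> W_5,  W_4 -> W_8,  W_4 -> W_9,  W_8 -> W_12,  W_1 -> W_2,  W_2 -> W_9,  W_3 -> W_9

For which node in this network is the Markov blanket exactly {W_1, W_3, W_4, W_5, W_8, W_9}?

The target node must have every member of {W_1, W_3, W_4, W_5, W_8, W_9} as a parent, child, or co-parent, and no others.
Parents of W_2: W_1; children: W_5, W_8, W_9; co-parents: W_3, W_4, W_5.
These exactly cover the given set, so the node is W_2.

W_2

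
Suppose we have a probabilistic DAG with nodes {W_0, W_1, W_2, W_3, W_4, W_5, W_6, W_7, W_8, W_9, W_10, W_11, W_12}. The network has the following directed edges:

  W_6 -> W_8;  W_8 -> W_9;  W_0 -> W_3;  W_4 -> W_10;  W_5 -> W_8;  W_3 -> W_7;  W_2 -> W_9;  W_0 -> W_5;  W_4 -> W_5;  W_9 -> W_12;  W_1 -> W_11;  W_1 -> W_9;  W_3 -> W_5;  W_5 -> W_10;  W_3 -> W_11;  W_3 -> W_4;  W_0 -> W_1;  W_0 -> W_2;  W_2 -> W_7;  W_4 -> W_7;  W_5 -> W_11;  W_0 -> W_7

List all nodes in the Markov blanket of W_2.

By definition, MB(W_2) is built from W_2's parents, W_2's children, and the co-parents of W_2.
W_2 has parent W_0.
Children of W_2: W_7, W_9.
Other parents of W_2's children:
  W_7: W_0, W_3, W_4
  W_9: W_1, W_8
MB(W_2) = {W_0, W_1, W_3, W_4, W_7, W_8, W_9}.

{W_0, W_1, W_3, W_4, W_7, W_8, W_9}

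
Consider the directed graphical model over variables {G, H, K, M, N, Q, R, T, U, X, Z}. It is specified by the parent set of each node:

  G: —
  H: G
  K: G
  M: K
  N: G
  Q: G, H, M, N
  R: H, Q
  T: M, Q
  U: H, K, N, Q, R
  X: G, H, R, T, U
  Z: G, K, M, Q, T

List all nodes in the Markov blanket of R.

{G, H, K, N, Q, T, U, X}

The Markov blanket of a node is its parents, its children, and the other parents of its children.
Parents of R: H, Q.
R has children U, X.
Parents of each child, excluding R:
  U: H, K, N, Q
  X: G, H, T, U
Union: {H, Q} ∪ {U, X} ∪ {G, H, K, N, Q, T, U} = {G, H, K, N, Q, T, U, X}.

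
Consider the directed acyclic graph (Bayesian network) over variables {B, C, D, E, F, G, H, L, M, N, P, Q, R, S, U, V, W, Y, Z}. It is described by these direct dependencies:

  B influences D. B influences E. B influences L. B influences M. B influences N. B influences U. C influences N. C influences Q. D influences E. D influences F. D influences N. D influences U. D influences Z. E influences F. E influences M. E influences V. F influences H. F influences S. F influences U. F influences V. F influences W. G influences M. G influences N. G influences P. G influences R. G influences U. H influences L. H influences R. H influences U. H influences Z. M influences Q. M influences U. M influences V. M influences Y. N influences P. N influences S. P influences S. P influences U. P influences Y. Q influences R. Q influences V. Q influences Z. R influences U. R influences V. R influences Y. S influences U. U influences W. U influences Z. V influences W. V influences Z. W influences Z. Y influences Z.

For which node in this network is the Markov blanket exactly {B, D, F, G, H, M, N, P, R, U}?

S

The target node must have every member of {B, D, F, G, H, M, N, P, R, U} as a parent, child, or co-parent, and no others.
Parents of S: F, N, P; children: U; co-parents: B, D, F, G, H, M, P, R.
These exactly cover the given set, so the node is S.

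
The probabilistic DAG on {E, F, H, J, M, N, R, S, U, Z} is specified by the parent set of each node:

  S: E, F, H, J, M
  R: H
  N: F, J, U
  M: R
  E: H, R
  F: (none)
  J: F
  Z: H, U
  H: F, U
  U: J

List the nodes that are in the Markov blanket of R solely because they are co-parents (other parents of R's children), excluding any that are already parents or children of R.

{}

Children of R: E, M.
  M has no other parent.
  E also has parent H.
Excluding nodes already adjacent to R (E, H, M), the co-parent-only contribution is {}.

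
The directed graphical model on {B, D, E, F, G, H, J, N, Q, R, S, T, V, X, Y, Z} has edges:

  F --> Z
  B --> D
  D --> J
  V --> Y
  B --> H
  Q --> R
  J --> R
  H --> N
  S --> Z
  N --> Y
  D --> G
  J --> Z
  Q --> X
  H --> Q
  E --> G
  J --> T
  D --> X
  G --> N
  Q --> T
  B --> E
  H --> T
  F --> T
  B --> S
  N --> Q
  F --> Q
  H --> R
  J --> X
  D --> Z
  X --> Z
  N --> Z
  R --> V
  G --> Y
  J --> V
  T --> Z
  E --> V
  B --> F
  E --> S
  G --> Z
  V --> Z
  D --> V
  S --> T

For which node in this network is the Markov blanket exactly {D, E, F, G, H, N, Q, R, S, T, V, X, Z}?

The target node must have every member of {D, E, F, G, H, N, Q, R, S, T, V, X, Z} as a parent, child, or co-parent, and no others.
Parents of J: D; children: R, T, V, X, Z; co-parents: D, E, F, G, H, N, Q, R, S, T, V, X.
These exactly cover the given set, so the node is J.

J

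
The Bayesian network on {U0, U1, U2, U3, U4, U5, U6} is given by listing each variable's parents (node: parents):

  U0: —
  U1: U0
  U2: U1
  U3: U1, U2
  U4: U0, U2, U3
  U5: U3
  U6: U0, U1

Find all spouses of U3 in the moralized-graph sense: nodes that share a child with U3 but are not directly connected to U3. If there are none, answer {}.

Children of U3: U4, U5.
  U4: U0, U2
  U5: —
Excluding nodes already adjacent to U3 (U1, U2, U4, U5), the co-parent-only contribution is {U0}.

{U0}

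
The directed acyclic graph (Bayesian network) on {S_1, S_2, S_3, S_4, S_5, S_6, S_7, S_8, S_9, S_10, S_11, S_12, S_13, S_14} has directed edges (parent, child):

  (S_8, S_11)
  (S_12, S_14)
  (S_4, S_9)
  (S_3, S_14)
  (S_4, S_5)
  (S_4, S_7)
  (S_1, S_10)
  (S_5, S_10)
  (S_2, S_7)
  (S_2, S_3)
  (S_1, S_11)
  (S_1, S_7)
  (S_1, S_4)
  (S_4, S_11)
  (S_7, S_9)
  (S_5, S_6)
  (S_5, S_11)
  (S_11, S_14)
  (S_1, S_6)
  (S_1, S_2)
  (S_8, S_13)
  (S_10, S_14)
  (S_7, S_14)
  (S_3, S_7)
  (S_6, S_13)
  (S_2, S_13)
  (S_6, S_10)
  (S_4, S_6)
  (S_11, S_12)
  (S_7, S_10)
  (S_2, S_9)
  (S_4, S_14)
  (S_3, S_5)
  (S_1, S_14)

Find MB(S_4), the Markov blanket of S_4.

{S_1, S_2, S_3, S_5, S_6, S_7, S_8, S_9, S_10, S_11, S_12, S_14}

S_4 has children S_5, S_6, S_7, S_9, S_11, S_14.
Parents of S_4: S_1.
For each child, the remaining parents (spouses of S_4):
  S_5: S_3
  S_6: S_1, S_5
  S_7: S_1, S_2, S_3
  S_9: S_2, S_7
  S_11: S_1, S_5, S_8
  S_14: S_1, S_3, S_7, S_10, S_11, S_12
MB(S_4) = {S_1, S_2, S_3, S_5, S_6, S_7, S_8, S_9, S_10, S_11, S_12, S_14}.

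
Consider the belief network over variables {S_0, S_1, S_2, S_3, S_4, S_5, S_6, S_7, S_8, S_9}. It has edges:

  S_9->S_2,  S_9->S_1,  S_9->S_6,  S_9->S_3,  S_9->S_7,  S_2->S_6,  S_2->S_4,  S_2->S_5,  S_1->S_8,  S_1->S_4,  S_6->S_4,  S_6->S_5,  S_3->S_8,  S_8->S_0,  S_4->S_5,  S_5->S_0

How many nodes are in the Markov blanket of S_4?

4

Children of S_4: S_5.
S_4 has parents S_1, S_2, S_6.
Co-parents of S_4 (other parents of its children):
  S_5's other parents are S_2, S_6.
MB(S_4) = {S_1, S_2, S_5, S_6}, which has 4 nodes.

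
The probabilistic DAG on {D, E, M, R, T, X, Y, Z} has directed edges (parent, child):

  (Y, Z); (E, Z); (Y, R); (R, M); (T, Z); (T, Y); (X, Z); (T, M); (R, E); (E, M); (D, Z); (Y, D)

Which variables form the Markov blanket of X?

X's parents: none.
Ch(X) = {Z}.
Co-parents of X (other parents of its children):
  Z's other parents are D, E, T, Y.
MB(X) = {D, E, T, Y, Z}.

{D, E, T, Y, Z}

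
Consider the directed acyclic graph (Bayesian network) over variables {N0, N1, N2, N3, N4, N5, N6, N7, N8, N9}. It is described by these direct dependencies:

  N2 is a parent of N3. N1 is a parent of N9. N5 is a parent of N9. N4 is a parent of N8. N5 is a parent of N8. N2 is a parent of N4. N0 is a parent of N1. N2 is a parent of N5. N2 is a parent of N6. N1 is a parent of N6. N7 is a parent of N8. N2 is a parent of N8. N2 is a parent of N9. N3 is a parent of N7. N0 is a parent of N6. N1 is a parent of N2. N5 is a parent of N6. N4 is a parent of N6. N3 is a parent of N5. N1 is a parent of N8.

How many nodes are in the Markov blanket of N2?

N2 has parent N1.
N2 has children N3, N4, N5, N6, N8, N9.
Parents of each child, excluding N2:
  N3 has no other parent.
  N4 has no other parent.
  N5's other parent is N3.
  N6's other parents are N0, N1, N4, N5.
  N8 also has parents N1, N4, N5, N7.
  N9 also has parents N1, N5.
MB(N2) = {N0, N1, N3, N4, N5, N6, N7, N8, N9}, which has 9 nodes.

9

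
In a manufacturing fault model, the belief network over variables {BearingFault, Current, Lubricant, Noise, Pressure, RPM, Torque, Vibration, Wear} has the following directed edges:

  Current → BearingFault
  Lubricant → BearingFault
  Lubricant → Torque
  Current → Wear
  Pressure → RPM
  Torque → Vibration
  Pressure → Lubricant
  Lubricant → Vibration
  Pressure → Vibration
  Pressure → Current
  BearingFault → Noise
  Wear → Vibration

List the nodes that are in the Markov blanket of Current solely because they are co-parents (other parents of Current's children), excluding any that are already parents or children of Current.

{Lubricant}

Children of Current: BearingFault, Wear.
  Wear: no additional parents.
  BearingFault's other parent is Lubricant.
Excluding nodes already adjacent to Current (BearingFault, Pressure, Wear), the co-parent-only contribution is {Lubricant}.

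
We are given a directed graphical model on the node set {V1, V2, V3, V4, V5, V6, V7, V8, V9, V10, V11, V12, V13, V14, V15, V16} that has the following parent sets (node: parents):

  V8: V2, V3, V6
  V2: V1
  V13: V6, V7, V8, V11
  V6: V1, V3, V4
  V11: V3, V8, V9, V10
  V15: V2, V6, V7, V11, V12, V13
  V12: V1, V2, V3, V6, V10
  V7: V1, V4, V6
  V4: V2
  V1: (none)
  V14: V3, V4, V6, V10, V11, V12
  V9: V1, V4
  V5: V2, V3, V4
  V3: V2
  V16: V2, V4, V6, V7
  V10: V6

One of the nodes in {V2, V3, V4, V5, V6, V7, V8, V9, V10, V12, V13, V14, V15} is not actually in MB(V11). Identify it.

V5

The Markov blanket of a node is its parents, its children, and the other parents of its children.
Parents of V11: V3, V8, V9, V10.
Children of V11: V13, V14, V15.
Other parents of V11's children:
  parents(V13) \ {V11} = {V6, V7, V8}.
  parents(V14) \ {V11} = {V3, V4, V6, V10, V12}.
  V15's other parents are V2, V6, V7, V12, V13.
MB(V11) = {V2, V3, V4, V6, V7, V8, V9, V10, V12, V13, V14, V15}.
V5 is neither a parent, child, nor co-parent of V11, so it does not belong.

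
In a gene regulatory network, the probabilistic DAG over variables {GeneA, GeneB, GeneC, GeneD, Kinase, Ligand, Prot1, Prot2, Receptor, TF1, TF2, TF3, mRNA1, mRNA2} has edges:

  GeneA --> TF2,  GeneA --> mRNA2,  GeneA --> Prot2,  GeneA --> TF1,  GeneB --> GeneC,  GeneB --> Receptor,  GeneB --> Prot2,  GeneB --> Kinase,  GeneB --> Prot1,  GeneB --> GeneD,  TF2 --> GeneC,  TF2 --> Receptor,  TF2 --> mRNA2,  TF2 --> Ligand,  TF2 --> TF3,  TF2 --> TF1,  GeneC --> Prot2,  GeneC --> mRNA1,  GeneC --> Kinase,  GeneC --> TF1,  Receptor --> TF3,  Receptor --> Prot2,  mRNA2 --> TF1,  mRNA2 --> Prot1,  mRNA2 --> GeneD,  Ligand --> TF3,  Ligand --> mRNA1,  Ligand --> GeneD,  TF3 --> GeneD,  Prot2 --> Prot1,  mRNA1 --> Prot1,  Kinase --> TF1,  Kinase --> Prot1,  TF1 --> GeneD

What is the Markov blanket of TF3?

Recall MB(v) = parents ∪ children ∪ spouses, where spouses are the other parents of v's children.
Parents of TF3: Ligand, Receptor, TF2.
TF3's children: GeneD.
Other parents of TF3's children:
  GeneD: GeneB, Ligand, TF1, mRNA2
So the Markov blanket of TF3 is {GeneB, GeneD, Ligand, Receptor, TF1, TF2, mRNA2}.

{GeneB, GeneD, Ligand, Receptor, TF1, TF2, mRNA2}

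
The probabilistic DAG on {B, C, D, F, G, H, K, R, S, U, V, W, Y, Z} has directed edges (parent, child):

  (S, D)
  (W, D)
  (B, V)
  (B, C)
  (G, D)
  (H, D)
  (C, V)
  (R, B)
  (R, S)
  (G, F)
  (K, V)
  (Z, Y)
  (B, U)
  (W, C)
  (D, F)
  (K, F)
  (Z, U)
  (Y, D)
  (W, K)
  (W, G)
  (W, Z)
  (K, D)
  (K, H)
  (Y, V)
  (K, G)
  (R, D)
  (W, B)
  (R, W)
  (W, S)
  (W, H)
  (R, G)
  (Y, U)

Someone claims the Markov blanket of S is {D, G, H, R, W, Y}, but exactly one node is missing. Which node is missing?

K

Pa(S) = {R, W}.
Children of S: D.
Parents of each child, excluding S:
  D's other parents are G, H, K, R, W, Y.
MB(S) = {D, G, H, K, R, W, Y}.
Comparing with the claimed set, K is missing.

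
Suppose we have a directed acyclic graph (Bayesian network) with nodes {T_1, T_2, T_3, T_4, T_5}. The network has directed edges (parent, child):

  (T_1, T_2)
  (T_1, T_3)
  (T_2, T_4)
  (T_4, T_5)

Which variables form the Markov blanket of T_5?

Recall MB(v) = parents ∪ children ∪ spouses, where spouses are the other parents of v's children.
T_5's parents: T_4.
T_5's children: none.
With no children, T_5 has no spouses; the co-parent set is empty.
MB(T_5) = {T_4}.

{T_4}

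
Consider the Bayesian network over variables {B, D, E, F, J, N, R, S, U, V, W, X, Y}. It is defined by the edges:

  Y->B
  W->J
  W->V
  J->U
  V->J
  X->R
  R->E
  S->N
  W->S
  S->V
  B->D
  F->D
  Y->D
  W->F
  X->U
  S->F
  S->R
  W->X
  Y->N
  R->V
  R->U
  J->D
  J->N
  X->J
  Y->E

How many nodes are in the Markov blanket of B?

4

B has parent Y.
Children of B: D.
Co-parents of B (other parents of its children):
  D: F, J, Y
MB(B) = {D, F, J, Y}, which has 4 nodes.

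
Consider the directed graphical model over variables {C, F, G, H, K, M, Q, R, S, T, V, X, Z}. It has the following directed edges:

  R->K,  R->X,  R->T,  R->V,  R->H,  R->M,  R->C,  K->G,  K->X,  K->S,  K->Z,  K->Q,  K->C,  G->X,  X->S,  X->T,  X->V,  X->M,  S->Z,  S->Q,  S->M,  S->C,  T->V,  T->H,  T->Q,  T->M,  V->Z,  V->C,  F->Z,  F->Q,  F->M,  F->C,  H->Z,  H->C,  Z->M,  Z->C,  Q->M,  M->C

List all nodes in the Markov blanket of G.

{K, R, X}

G has parent K.
Children of G: X.
For each child, the remaining parents (spouses of G):
  X: K, R
MB(G) = {K, R, X}.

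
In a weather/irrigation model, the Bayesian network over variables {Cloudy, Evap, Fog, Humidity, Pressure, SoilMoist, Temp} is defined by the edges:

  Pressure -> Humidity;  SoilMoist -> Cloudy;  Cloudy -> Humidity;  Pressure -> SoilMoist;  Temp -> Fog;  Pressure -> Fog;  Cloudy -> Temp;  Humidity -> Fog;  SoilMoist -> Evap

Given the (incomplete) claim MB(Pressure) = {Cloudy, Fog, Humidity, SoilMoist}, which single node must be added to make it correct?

Temp

Children of Pressure: Fog, Humidity, SoilMoist.
Pa(Pressure) = {}.
For each child, the remaining parents (spouses of Pressure):
  SoilMoist: no additional parents.
  parents(Humidity) \ {Pressure} = {Cloudy}.
  Fog's other parents are Humidity, Temp.
MB(Pressure) = {Cloudy, Fog, Humidity, SoilMoist, Temp}.
Comparing with the claimed set, Temp is missing.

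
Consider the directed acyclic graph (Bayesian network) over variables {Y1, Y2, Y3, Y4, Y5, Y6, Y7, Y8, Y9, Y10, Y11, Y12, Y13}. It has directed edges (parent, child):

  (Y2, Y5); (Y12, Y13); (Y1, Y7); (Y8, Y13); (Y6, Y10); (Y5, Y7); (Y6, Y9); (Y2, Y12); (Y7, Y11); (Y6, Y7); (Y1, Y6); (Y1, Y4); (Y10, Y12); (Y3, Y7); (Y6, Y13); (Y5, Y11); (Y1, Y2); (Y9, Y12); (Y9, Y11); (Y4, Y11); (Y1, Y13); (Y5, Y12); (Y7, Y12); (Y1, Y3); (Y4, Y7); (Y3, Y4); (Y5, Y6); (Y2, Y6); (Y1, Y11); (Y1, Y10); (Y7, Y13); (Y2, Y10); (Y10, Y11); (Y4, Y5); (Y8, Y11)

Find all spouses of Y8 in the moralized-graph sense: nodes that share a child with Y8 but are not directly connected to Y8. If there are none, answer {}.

{Y1, Y4, Y5, Y6, Y7, Y9, Y10, Y12}

Children of Y8: Y11, Y13.
  Y11's other parents are Y1, Y4, Y5, Y7, Y9, Y10.
  Y13's other parents are Y1, Y6, Y7, Y12.
Excluding nodes already adjacent to Y8 (Y11, Y13), the co-parent-only contribution is {Y1, Y4, Y5, Y6, Y7, Y9, Y10, Y12}.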